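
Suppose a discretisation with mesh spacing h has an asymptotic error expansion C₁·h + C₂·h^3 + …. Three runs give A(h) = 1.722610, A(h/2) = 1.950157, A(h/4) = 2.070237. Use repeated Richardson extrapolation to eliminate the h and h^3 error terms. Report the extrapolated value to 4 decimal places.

2.1921

First eliminate the h term (factor 2^1 = 2):
  B₁ = (2·1.950157 − 1.722610)/1 = 2.177704
  B₂ = (2·2.070237 − 1.950157)/1 = 2.190317
Then eliminate the h^3 term (factor 2^3 = 8):
  (8·2.190317 − 2.177704)/7 = 2.192119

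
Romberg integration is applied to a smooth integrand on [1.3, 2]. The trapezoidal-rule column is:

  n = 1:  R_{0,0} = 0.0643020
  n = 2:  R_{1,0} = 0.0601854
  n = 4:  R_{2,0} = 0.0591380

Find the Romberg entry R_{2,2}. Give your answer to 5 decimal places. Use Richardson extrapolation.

0.05879

Richardson extrapolation on the trapezoidal column (denominator 4−1=3):
R_{1,1} = (4·0.0601854 − 0.0643020) / 3 = 0.0588132
R_{2,1} = (4·0.0591380 − 0.0601854) / 3 = 0.0587889
R_{2,2} = 0.0587889 + (0.0587889 − 0.0588132)/15 = 0.0587873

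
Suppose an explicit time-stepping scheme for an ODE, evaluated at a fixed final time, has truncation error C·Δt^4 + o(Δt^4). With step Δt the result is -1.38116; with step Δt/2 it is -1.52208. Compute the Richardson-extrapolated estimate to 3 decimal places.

The leading error scales as Δt^4; refining by a factor of 2 reduces it by 2^4 = 16.
Extrapolated value = (16·A(Δt/2) − A(Δt)) / (16 − 1)
= (16·(-1.52208) − (-1.38116)) / 15
= -22.97212 / 15 = -1.53147

-1.531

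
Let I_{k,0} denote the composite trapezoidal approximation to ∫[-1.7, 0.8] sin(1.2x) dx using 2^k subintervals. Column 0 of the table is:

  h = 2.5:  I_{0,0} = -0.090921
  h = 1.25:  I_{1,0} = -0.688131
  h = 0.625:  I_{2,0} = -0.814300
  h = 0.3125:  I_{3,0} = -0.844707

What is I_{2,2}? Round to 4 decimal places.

-0.8543

Richardson extrapolation on the trapezoidal column (denominator 4−1=3):
I_{1,1} = -0.688131 + (-0.688131 − (-0.090921))/3 = -0.887201
I_{2,1} = (4·(-0.814300) − (-0.688131)) / 3 = -0.856356
I_{2,2} = (16·(-0.856356) − (-0.887201)) / 15 = -0.854300
(Column j=1 coincides with Simpson's rule on the same nodes.)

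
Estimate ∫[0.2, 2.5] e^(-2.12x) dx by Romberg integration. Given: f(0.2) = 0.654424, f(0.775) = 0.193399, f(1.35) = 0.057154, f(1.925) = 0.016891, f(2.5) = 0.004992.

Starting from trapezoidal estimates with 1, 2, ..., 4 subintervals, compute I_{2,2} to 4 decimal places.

I_{0,0} (trapezoid, 1 panel, h=2.3000): 0.758328
I_{1,0} (trapezoid, 2 panels, h=1.1500): 0.444891
I_{2,0} (trapezoid, 4 panels, h=0.5750): 0.343362
I_{1,1} = 0.444891 + (0.444891 − 0.758328)/3 = 0.340412
I_{2,1} = 0.343362 + (0.343362 − 0.444891)/3 = 0.309519
I_{2,2} = 0.309519 + (0.309519 − 0.340412)/15 = 0.307459

0.3075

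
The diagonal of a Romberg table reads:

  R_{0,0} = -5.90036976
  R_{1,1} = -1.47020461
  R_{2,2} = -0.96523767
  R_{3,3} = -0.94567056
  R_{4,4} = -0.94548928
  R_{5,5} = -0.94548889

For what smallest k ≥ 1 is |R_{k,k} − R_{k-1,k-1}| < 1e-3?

|R_{1,1} − R_{0,0}| = 4.43016515 ≥ 1e-3
|R_{2,2} − R_{1,1}| = 0.50496694 ≥ 1e-3
|R_{3,3} − R_{2,2}| = 0.01956711 ≥ 1e-3
|R_{4,4} − R_{3,3}| = 0.00018128 < 1e-3

k = 4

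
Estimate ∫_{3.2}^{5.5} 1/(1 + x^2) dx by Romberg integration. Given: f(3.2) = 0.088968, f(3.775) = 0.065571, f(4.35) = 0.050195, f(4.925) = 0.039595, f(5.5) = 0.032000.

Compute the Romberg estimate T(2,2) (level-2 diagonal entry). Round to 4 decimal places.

T(0,0) (trapezoid, 1 panel, h=2.3000): 0.139113
T(1,0) (trapezoid, 2 panels, h=1.1500): 0.127281
T(2,0) (trapezoid, 4 panels, h=0.5750): 0.124111
T(1,1) = 0.127281 + (0.127281 − 0.139113)/3 = 0.123337
T(2,1) = 0.124111 + (0.124111 − 0.127281)/3 = 0.123054
T(2,2) = 0.123054 + (0.123054 − 0.123337)/15 = 0.123035

0.1230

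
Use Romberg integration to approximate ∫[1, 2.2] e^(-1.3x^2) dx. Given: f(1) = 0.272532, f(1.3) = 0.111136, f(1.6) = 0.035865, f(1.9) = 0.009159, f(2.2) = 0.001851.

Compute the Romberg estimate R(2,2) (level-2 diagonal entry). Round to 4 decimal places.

R(0,0) (trapezoid, 1 panel, h=1.2000): 0.164630
R(1,0) (trapezoid, 2 panels, h=0.6000): 0.103834
R(2,0) (trapezoid, 4 panels, h=0.3000): 0.088005
R(1,1) = 0.103834 + (0.103834 − 0.164630)/3 = 0.083569
R(2,1) = 0.088005 + (0.088005 − 0.103834)/3 = 0.082729
R(2,2) = 0.082729 + (0.082729 − 0.083569)/15 = 0.082673

0.0827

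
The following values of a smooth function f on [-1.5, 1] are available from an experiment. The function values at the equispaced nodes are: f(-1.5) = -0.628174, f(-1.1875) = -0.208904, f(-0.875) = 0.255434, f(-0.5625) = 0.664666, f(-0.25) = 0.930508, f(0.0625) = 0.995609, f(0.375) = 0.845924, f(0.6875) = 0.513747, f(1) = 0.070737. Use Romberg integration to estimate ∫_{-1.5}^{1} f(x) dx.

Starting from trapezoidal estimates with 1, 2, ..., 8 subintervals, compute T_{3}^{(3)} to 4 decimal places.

1.1837

T_{0}^{(0)} (trapezoid, 1 panel, h=2.5000): -0.696796
T_{1}^{(0)} (trapezoid, 2 panels, h=1.2500): 0.814737
T_{2}^{(0)} (trapezoid, 4 panels, h=0.6250): 1.095717
T_{3}^{(0)} (trapezoid, 8 panels, h=0.3125): 1.161958
T_{1}^{(1)} = 0.814737 + (0.814737 − (-0.696796))/3 = 1.318581
T_{2}^{(1)} = 1.095717 + (1.095717 − 0.814737)/3 = 1.189377
T_{3}^{(1)} = 1.161958 + (1.161958 − 1.095717)/3 = 1.184038
T_{2}^{(2)} = 1.189377 + (1.189377 − 1.318581)/15 = 1.180763
T_{3}^{(2)} = 1.184038 + (1.184038 − 1.189377)/15 = 1.183682
T_{3}^{(3)} = 1.183682 + (1.183682 − 1.180763)/63 = 1.183728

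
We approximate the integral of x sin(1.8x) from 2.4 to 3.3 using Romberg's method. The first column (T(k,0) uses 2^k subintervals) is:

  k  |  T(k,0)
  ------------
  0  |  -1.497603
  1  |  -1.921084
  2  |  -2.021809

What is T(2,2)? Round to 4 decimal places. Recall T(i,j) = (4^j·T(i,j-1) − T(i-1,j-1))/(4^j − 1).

T(1,1) = (4·(-1.921084) − (-1.497603)) / 3 = -2.062244
T(2,1) = (4·(-2.021809) − (-1.921084)) / 3 = -2.055384
T(2,2) = (16·(-2.055384) − (-2.062244)) / 15 = -2.054927

-2.0549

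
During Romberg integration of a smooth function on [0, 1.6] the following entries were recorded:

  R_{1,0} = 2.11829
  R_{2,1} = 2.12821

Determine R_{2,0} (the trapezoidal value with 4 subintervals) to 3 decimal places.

From R_{2,1} = (4·R_{2,0} − R_{1,0})/3, solve for R_{2,0}:
4·R_{2,0} = 3·2.12821 + 2.11829 = 8.50292
R_{2,0} = 2.12573

2.126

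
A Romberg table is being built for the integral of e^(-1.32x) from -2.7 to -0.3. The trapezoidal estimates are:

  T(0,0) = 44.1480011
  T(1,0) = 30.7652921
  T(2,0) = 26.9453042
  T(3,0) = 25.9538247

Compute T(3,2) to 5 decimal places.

Richardson extrapolation on the trapezoidal column (denominator 4−1=3):
T(2,1) = 26.9453042 + (26.9453042 − 30.7652921)/3 = 25.6719749
T(3,1) = 25.9538247 + (25.9538247 − 26.9453042)/3 = 25.6233315
T(3,2) = 25.6233315 + (25.6233315 − 25.6719749)/15 = 25.6200886
(Column j=1 coincides with Simpson's rule on the same nodes.)

25.62009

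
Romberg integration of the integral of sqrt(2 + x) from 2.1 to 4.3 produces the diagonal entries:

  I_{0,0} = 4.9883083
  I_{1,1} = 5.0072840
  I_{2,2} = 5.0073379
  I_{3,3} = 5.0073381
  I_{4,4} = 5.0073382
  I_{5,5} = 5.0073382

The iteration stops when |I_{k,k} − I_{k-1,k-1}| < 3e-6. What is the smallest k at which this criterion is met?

|I_{1,1} − I_{0,0}| = 0.0189757 ≥ 3e-6
|I_{2,2} − I_{1,1}| = 0.0000539 ≥ 3e-6
|I_{3,3} − I_{2,2}| = 0.0000002 < 3e-6

k = 3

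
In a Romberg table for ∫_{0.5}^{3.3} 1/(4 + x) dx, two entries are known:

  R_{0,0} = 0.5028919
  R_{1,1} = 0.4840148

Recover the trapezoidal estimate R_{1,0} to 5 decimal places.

0.48873

From R_{1,1} = (4·R_{1,0} − R_{0,0})/3, solve for R_{1,0}:
4·R_{1,0} = 3·0.4840148 + 0.5028919 = 1.9549363
R_{1,0} = 0.4887341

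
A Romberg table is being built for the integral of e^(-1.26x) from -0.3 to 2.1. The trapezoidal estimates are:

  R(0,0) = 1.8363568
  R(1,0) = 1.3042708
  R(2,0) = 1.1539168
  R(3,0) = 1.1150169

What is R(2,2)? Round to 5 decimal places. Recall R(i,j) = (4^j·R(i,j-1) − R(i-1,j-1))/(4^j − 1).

1.10226

R(1,1) = 1.3042708 + (1.3042708 − 1.8363568)/3 = 1.1269088
R(2,1) = (4·1.1539168 − 1.3042708) / 3 = 1.1037988
R(2,2) = 1.1037988 + (1.1037988 − 1.1269088)/15 = 1.1022581
(Column j=1 coincides with Simpson's rule on the same nodes.)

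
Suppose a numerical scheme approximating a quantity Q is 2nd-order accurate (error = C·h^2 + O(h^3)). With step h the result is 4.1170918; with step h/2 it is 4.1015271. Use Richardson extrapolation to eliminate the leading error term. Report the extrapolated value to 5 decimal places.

The leading error scales as h^2; refining by a factor of 2 reduces it by 2^2 = 4.
Extrapolated value = (4·A(h/2) − A(h)) / (4 − 1)
= (4·4.1015271 − 4.1170918) / 3
= 12.2890166 / 3 = 4.0963389

4.09634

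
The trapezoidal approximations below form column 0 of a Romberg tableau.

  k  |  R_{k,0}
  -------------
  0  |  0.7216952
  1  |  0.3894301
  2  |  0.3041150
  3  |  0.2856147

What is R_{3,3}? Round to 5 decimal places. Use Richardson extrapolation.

0.27977

R_{1,1} = 0.3894301 + (0.3894301 − 0.7216952)/3 = 0.2786751
R_{2,1} = (4·0.3041150 − 0.3894301) / 3 = 0.2756766
R_{3,1} = 0.2856147 + (0.2856147 − 0.3041150)/3 = 0.2794479
R_{2,2} = 0.2756766 + (0.2756766 − 0.2786751)/15 = 0.2754767
R_{3,2} = 0.2794479 + (0.2794479 − 0.2756766)/15 = 0.2796993
R_{3,3} = (64·0.2796993 − 0.2754767) / 63 = 0.2797663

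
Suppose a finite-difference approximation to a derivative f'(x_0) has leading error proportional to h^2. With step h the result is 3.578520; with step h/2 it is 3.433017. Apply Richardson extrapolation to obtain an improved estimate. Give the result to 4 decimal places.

3.3845

The leading error scales as h^2; refining by a factor of 2 reduces it by 2^2 = 4.
Extrapolated value = (4·A(h/2) − A(h)) / (4 − 1)
= (4·3.433017 − 3.578520) / 3
= 10.153548 / 3 = 3.384516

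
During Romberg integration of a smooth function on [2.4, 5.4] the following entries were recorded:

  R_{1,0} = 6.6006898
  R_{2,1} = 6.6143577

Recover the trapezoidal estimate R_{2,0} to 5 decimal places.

6.61094

From R_{2,1} = (4·R_{2,0} − R_{1,0})/3, solve for R_{2,0}:
4·R_{2,0} = 3·6.6143577 + 6.6006898 = 26.4437629
R_{2,0} = 6.6109407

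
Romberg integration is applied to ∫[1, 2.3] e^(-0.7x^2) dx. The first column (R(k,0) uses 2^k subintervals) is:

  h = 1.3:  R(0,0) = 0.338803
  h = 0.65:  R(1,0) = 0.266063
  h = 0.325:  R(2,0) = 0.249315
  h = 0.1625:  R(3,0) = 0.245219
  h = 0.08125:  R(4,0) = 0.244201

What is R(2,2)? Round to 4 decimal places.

R(1,1) = 0.266063 + (0.266063 − 0.338803)/3 = 0.241816
R(2,1) = 0.249315 + (0.249315 − 0.266063)/3 = 0.243732
R(2,2) = 0.243732 + (0.243732 − 0.241816)/15 = 0.243860

0.2439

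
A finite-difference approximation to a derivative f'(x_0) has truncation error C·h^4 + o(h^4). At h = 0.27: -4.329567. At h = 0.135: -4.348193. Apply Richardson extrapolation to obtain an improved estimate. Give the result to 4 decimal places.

Extrapolated value = (16·A(h/2) − A(h)) / (16 − 1)
= (16·(-4.348193) − (-4.329567)) / 15
= -65.241521 / 15 = -4.349435

-4.3494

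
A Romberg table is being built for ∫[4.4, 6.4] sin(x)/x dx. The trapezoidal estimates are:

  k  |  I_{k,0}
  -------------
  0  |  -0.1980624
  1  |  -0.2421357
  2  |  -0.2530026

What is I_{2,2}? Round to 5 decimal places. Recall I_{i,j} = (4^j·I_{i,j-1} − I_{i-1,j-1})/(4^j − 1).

-0.25661

Richardson extrapolation on the trapezoidal column (denominator 4−1=3):
I_{1,1} = -0.2421357 + (-0.2421357 − (-0.1980624))/3 = -0.2568268
I_{2,1} = -0.2530026 + (-0.2530026 − (-0.2421357))/3 = -0.2566249
I_{2,2} = -0.2566249 + (-0.2566249 − (-0.2568268))/15 = -0.2566114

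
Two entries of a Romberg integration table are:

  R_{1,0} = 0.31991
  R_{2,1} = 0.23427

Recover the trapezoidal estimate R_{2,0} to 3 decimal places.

0.256

From R_{2,1} = (4·R_{2,0} − R_{1,0})/3, solve for R_{2,0}:
4·R_{2,0} = 3·0.23427 + 0.31991 = 1.02272
R_{2,0} = 0.25568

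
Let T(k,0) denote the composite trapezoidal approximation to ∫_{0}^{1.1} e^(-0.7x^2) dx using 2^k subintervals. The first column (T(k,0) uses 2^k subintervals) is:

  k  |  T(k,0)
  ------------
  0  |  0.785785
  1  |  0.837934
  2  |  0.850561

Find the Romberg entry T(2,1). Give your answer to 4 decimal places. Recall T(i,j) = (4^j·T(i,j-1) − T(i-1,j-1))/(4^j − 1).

T(2,1) = (4·0.850561 − 0.837934) / 3 = 0.854770

0.8548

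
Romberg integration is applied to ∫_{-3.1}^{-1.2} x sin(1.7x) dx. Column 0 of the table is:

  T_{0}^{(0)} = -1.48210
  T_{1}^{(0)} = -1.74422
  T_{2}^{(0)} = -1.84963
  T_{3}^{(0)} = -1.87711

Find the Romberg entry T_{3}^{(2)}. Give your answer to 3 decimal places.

-1.886

T_{2}^{(1)} = -1.84963 + (-1.84963 − (-1.74422))/3 = -1.88477
T_{3}^{(1)} = -1.87711 + (-1.87711 − (-1.84963))/3 = -1.88627
T_{3}^{(2)} = (16·(-1.88627) − (-1.88477)) / 15 = -1.88637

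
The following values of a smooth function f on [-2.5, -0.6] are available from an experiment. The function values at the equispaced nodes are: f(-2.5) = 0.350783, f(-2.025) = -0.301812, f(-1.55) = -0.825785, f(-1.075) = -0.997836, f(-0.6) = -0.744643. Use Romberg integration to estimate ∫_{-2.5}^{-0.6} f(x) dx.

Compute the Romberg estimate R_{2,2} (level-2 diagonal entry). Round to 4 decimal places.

R_{0,0} (trapezoid, 1 panel, h=1.9000): -0.374167
R_{1,0} (trapezoid, 2 panels, h=0.9500): -0.971579
R_{2,0} (trapezoid, 4 panels, h=0.4750): -1.103122
R_{1,1} = -0.971579 + (-0.971579 − (-0.374167))/3 = -1.170716
R_{2,1} = -1.103122 + (-1.103122 − (-0.971579))/3 = -1.146970
R_{2,2} = -1.146970 + (-1.146970 − (-1.170716))/15 = -1.145387

-1.1454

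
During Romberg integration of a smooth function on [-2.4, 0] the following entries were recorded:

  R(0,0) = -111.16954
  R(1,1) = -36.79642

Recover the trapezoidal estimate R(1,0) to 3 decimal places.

-55.390

From R(1,1) = (4·R(1,0) − R(0,0))/3, solve for R(1,0):
4·R(1,0) = 3·(-36.79642) + (-111.16954) = -221.55880
R(1,0) = -55.38970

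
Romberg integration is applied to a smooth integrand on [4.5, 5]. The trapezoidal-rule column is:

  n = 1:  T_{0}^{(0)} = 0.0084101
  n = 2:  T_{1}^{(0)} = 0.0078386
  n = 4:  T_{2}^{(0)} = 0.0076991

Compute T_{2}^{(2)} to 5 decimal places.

0.00765

T_{1}^{(1)} = (4·0.0078386 − 0.0084101) / 3 = 0.0076481
T_{2}^{(1)} = 0.0076991 + (0.0076991 − 0.0078386)/3 = 0.0076526
T_{2}^{(2)} = 0.0076526 + (0.0076526 − 0.0076481)/15 = 0.0076529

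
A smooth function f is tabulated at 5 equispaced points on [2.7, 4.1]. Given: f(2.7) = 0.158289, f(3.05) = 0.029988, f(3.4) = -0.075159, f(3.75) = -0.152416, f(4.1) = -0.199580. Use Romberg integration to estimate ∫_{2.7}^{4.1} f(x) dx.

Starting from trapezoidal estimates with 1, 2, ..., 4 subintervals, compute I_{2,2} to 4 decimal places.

I_{0,0} (trapezoid, 1 panel, h=1.4000): -0.028904
I_{1,0} (trapezoid, 2 panels, h=0.7000): -0.067063
I_{2,0} (trapezoid, 4 panels, h=0.3500): -0.076381
I_{1,1} = -0.067063 + (-0.067063 − (-0.028904))/3 = -0.079783
I_{2,1} = -0.076381 + (-0.076381 − (-0.067063))/3 = -0.079487
I_{2,2} = -0.079487 + (-0.079487 − (-0.079783))/15 = -0.079467

-0.0795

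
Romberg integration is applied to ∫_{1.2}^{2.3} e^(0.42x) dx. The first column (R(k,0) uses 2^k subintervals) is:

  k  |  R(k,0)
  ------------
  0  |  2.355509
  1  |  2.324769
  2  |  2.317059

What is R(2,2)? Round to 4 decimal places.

Richardson extrapolation on the trapezoidal column (denominator 4−1=3):
R(1,1) = 2.324769 + (2.324769 − 2.355509)/3 = 2.314522
R(2,1) = (4·2.317059 − 2.324769) / 3 = 2.314489
R(2,2) = (16·2.314489 − 2.314522) / 15 = 2.314487
(Column j=1 coincides with Simpson's rule on the same nodes.)

2.3145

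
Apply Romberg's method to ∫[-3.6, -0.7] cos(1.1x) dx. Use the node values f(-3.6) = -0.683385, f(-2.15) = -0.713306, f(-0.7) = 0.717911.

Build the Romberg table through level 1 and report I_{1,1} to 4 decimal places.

-1.3624

I_{0,0} (trapezoid, 1 panel, h=2.9000): 0.050063
I_{1,0} (trapezoid, 2 panels, h=1.4500): -1.009262
I_{1,1} = -1.009262 + (-1.009262 − 0.050063)/3 = -1.362370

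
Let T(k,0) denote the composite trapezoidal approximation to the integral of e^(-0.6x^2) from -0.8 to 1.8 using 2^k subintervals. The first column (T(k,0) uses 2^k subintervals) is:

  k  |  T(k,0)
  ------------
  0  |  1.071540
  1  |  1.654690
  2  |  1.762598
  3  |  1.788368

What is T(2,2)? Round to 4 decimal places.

Richardson extrapolation on the trapezoidal column (denominator 4−1=3):
T(1,1) = 1.654690 + (1.654690 − 1.071540)/3 = 1.849073
T(2,1) = 1.762598 + (1.762598 − 1.654690)/3 = 1.798567
T(2,2) = 1.798567 + (1.798567 − 1.849073)/15 = 1.795200

1.7952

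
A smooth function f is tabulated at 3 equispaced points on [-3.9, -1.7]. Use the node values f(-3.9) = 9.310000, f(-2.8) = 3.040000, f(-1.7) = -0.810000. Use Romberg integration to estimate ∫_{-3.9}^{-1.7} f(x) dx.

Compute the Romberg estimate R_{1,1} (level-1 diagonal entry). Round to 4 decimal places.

7.5753

R_{0,0} (trapezoid, 1 panel, h=2.2000): 9.350000
R_{1,0} (trapezoid, 2 panels, h=1.1000): 8.019000
R_{1,1} = 8.019000 + (8.019000 − 9.350000)/3 = 7.575333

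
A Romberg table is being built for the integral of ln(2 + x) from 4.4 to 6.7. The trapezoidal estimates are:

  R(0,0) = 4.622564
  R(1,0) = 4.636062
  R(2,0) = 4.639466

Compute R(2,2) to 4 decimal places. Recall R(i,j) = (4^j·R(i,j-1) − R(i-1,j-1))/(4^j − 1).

4.6406

Richardson extrapolation on the trapezoidal column (denominator 4−1=3):
R(1,1) = (4·4.636062 − 4.622564) / 3 = 4.640561
R(2,1) = (4·4.639466 − 4.636062) / 3 = 4.640601
R(2,2) = 4.640601 + (4.640601 − 4.640561)/15 = 4.640604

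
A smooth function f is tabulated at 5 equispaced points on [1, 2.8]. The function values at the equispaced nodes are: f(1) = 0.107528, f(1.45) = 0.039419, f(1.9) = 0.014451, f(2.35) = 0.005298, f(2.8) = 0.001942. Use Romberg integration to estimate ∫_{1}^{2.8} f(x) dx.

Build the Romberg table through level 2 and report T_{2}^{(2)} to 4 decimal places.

0.0474

T_{0}^{(0)} (trapezoid, 1 panel, h=1.8000): 0.098523
T_{1}^{(0)} (trapezoid, 2 panels, h=0.9000): 0.062267
T_{2}^{(0)} (trapezoid, 4 panels, h=0.4500): 0.051256
T_{1}^{(1)} = 0.062267 + (0.062267 − 0.098523)/3 = 0.050182
T_{2}^{(1)} = 0.051256 + (0.051256 − 0.062267)/3 = 0.047586
T_{2}^{(2)} = 0.047586 + (0.047586 − 0.050182)/15 = 0.047413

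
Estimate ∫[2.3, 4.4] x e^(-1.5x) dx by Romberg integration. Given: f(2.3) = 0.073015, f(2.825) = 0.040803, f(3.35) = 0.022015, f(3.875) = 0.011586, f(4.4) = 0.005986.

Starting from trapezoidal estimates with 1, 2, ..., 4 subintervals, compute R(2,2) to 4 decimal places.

R(0,0) (trapezoid, 1 panel, h=2.1000): 0.082951
R(1,0) (trapezoid, 2 panels, h=1.0500): 0.064591
R(2,0) (trapezoid, 4 panels, h=0.5250): 0.059800
R(1,1) = 0.064591 + (0.064591 − 0.082951)/3 = 0.058471
R(2,1) = 0.059800 + (0.059800 − 0.064591)/3 = 0.058203
R(2,2) = 0.058203 + (0.058203 − 0.058471)/15 = 0.058185

0.0582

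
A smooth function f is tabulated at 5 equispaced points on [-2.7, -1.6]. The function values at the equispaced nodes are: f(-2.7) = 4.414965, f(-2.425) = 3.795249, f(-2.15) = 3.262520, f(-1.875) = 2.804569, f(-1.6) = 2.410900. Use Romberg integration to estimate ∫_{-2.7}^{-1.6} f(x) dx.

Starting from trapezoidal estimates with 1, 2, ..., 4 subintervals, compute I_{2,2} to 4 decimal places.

3.6438

I_{0,0} (trapezoid, 1 panel, h=1.1000): 3.754226
I_{1,0} (trapezoid, 2 panels, h=0.5500): 3.671499
I_{2,0} (trapezoid, 4 panels, h=0.2750): 3.650699
I_{1,1} = 3.671499 + (3.671499 − 3.754226)/3 = 3.643923
I_{2,1} = 3.650699 + (3.650699 − 3.671499)/3 = 3.643766
I_{2,2} = 3.643766 + (3.643766 − 3.643923)/15 = 3.643756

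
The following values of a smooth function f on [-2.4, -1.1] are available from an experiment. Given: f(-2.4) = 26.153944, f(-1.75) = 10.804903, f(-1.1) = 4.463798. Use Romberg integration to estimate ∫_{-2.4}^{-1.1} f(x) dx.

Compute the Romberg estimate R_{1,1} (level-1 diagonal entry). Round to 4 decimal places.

R_{0,0} (trapezoid, 1 panel, h=1.3000): 19.901532
R_{1,0} (trapezoid, 2 panels, h=0.6500): 16.973953
R_{1,1} = 16.973953 + (16.973953 − 19.901532)/3 = 15.998093

15.9981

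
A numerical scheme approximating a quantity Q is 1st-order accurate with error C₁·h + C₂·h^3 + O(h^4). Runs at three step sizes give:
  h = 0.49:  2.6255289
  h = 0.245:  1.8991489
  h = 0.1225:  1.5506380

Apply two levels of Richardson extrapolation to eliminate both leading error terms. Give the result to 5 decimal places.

1.20632

First eliminate the h term (factor 2^1 = 2):
  B₁ = (2·1.8991489 − 2.6255289)/1 = 1.1727689
  B₂ = (2·1.5506380 − 1.8991489)/1 = 1.2021271
Then eliminate the h^3 term (factor 2^3 = 8):
  (8·1.2021271 − 1.1727689)/7 = 1.2063211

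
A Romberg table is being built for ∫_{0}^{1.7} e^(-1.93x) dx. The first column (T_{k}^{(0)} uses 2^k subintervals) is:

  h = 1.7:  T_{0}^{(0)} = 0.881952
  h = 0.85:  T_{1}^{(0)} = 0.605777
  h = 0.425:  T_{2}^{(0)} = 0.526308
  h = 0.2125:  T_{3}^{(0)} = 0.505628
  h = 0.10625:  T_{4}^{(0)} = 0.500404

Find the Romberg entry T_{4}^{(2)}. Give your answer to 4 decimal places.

0.4987

T_{3}^{(1)} = 0.505628 + (0.505628 − 0.526308)/3 = 0.498735
T_{4}^{(1)} = 0.500404 + (0.500404 − 0.505628)/3 = 0.498663
T_{4}^{(2)} = (16·0.498663 − 0.498735) / 15 = 0.498658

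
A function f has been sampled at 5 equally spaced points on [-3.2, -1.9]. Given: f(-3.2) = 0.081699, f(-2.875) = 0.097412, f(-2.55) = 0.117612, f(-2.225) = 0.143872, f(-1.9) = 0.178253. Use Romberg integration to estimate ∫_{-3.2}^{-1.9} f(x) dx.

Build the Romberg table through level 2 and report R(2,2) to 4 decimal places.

R(0,0) (trapezoid, 1 panel, h=1.3000): 0.168969
R(1,0) (trapezoid, 2 panels, h=0.6500): 0.160932
R(2,0) (trapezoid, 4 panels, h=0.3250): 0.158883
R(1,1) = 0.160932 + (0.160932 − 0.168969)/3 = 0.158253
R(2,1) = 0.158883 + (0.158883 − 0.160932)/3 = 0.158200
R(2,2) = 0.158200 + (0.158200 − 0.158253)/15 = 0.158196

0.1582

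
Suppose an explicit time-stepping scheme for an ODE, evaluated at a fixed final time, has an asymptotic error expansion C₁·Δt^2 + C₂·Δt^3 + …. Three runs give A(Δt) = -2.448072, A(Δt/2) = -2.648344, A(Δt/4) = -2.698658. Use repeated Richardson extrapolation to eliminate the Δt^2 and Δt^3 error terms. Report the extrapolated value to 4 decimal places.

-2.7155

First eliminate the Δt^2 term (factor 2^2 = 4):
  B₁ = (4·(-2.648344) − (-2.448072))/3 = -2.715101
  B₂ = (4·(-2.698658) − (-2.648344))/3 = -2.715429
Then eliminate the Δt^3 term (factor 2^3 = 8):
  (8·(-2.715429) − (-2.715101))/7 = -2.715476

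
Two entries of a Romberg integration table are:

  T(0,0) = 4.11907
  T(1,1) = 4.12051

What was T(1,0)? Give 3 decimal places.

From T(1,1) = (4·T(1,0) − T(0,0))/3, solve for T(1,0):
4·T(1,0) = 3·4.12051 + 4.11907 = 16.48060
T(1,0) = 4.12015

4.120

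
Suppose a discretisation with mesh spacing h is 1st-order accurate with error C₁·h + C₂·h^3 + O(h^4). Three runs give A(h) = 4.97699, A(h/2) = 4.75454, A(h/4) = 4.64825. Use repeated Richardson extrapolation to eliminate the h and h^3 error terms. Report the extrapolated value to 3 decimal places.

4.543

First eliminate the h term (factor 2^1 = 2):
  B₁ = (2·4.75454 − 4.97699)/1 = 4.53209
  B₂ = (2·4.64825 − 4.75454)/1 = 4.54196
Then eliminate the h^3 term (factor 2^3 = 8):
  (8·4.54196 − 4.53209)/7 = 4.54337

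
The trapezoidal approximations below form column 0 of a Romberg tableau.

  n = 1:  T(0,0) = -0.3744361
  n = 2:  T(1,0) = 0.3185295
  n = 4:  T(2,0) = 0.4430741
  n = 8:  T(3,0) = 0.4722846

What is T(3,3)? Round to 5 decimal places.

Richardson extrapolation on the trapezoidal column (denominator 4−1=3):
T(1,1) = 0.3185295 + (0.3185295 − (-0.3744361))/3 = 0.5495180
T(2,1) = 0.4430741 + (0.4430741 − 0.3185295)/3 = 0.4845890
T(3,1) = (4·0.4722846 − 0.4430741) / 3 = 0.4820214
T(2,2) = (16·0.4845890 − 0.5495180) / 15 = 0.4802604
T(3,2) = (16·0.4820214 − 0.4845890) / 15 = 0.4818502
T(3,3) = 0.4818502 + (0.4818502 − 0.4802604)/63 = 0.4818754

0.48188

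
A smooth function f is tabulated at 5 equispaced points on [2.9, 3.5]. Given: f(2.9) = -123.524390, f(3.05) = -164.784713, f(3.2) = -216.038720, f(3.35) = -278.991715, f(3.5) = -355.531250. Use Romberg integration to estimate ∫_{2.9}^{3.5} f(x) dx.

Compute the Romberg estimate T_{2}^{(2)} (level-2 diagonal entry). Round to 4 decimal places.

-134.3113

T_{0}^{(0)} (trapezoid, 1 panel, h=0.6000): -143.716692
T_{1}^{(0)} (trapezoid, 2 panels, h=0.3000): -136.669962
T_{2}^{(0)} (trapezoid, 4 panels, h=0.1500): -134.901445
T_{1}^{(1)} = -136.669962 + (-136.669962 − (-143.716692))/3 = -134.321052
T_{2}^{(1)} = -134.901445 + (-134.901445 − (-136.669962))/3 = -134.311939
T_{2}^{(2)} = -134.311939 + (-134.311939 − (-134.321052))/15 = -134.311331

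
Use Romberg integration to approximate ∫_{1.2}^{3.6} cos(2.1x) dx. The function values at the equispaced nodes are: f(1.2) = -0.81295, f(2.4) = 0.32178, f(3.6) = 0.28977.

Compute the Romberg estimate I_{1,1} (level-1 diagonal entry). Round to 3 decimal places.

I_{0,0} (trapezoid, 1 panel, h=2.4000): -0.62782
I_{1,0} (trapezoid, 2 panels, h=1.2000): 0.07223
I_{1,1} = 0.07223 + (0.07223 − (-0.62782))/3 = 0.30558

0.306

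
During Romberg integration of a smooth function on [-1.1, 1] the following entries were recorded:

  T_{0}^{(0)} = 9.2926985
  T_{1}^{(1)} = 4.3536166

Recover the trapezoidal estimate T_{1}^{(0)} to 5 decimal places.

5.58839

From T_{1}^{(1)} = (4·T_{1}^{(0)} − T_{0}^{(0)})/3, solve for T_{1}^{(0)}:
4·T_{1}^{(0)} = 3·4.3536166 + 9.2926985 = 22.3535483
T_{1}^{(0)} = 5.5883871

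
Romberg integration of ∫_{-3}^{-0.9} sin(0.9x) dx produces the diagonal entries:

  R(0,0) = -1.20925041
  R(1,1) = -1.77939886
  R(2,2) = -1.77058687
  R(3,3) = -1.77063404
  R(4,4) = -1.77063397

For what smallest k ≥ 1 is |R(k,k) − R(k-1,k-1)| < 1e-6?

k = 4

|R(1,1) − R(0,0)| = 0.57014845 ≥ 1e-6
|R(2,2) − R(1,1)| = 0.00881199 ≥ 1e-6
|R(3,3) − R(2,2)| = 0.00004717 ≥ 1e-6
|R(4,4) − R(3,3)| = 0.00000007 < 1e-6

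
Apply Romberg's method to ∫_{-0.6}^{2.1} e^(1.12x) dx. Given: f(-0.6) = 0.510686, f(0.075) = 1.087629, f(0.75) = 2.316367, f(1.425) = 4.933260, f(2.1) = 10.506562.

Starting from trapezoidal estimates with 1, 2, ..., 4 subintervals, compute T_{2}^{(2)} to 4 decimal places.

8.9276

T_{0}^{(0)} (trapezoid, 1 panel, h=2.7000): 14.873285
T_{1}^{(0)} (trapezoid, 2 panels, h=1.3500): 10.563738
T_{2}^{(0)} (trapezoid, 4 panels, h=0.6750): 9.345969
T_{1}^{(1)} = 10.563738 + (10.563738 − 14.873285)/3 = 9.127222
T_{2}^{(1)} = 9.345969 + (9.345969 − 10.563738)/3 = 8.940046
T_{2}^{(2)} = 8.940046 + (8.940046 − 9.127222)/15 = 8.927568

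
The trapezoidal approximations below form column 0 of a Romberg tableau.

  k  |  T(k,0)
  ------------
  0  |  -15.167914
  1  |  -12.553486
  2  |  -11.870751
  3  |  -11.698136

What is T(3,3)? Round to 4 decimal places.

-11.6404

T(1,1) = -12.553486 + (-12.553486 − (-15.167914))/3 = -11.682010
T(2,1) = (4·(-11.870751) − (-12.553486)) / 3 = -11.643173
T(3,1) = -11.698136 + (-11.698136 − (-11.870751))/3 = -11.640598
T(2,2) = -11.643173 + (-11.643173 − (-11.682010))/15 = -11.640584
T(3,2) = -11.640598 + (-11.640598 − (-11.643173))/15 = -11.640426
T(3,3) = (64·(-11.640426) − (-11.640584)) / 63 = -11.640423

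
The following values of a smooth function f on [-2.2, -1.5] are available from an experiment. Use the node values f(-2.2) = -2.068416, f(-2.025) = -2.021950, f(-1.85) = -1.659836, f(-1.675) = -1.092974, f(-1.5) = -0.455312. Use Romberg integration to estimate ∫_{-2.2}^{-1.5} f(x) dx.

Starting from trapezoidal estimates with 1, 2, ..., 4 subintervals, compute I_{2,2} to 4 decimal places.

-1.0676

I_{0,0} (trapezoid, 1 panel, h=0.7000): -0.883305
I_{1,0} (trapezoid, 2 panels, h=0.3500): -1.022595
I_{2,0} (trapezoid, 4 panels, h=0.1750): -1.056409
I_{1,1} = -1.022595 + (-1.022595 − (-0.883305))/3 = -1.069025
I_{2,1} = -1.056409 + (-1.056409 − (-1.022595))/3 = -1.067680
I_{2,2} = -1.067680 + (-1.067680 − (-1.069025))/15 = -1.067590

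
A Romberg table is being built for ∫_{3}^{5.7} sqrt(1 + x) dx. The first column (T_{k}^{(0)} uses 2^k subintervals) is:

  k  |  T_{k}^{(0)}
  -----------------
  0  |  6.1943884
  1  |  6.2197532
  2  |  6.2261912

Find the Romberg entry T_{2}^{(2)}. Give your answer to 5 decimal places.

T_{1}^{(1)} = 6.2197532 + (6.2197532 − 6.1943884)/3 = 6.2282081
T_{2}^{(1)} = 6.2261912 + (6.2261912 − 6.2197532)/3 = 6.2283372
T_{2}^{(2)} = 6.2283372 + (6.2283372 − 6.2282081)/15 = 6.2283458
(Column j=1 coincides with Simpson's rule on the same nodes.)

6.22835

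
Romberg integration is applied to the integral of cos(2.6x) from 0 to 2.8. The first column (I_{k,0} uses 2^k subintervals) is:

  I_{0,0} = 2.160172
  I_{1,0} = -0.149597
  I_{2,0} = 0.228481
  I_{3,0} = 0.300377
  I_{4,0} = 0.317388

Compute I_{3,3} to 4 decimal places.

0.3205

I_{1,1} = (4·(-0.149597) − 2.160172) / 3 = -0.919520
I_{2,1} = 0.228481 + (0.228481 − (-0.149597))/3 = 0.354507
I_{3,1} = 0.300377 + (0.300377 − 0.228481)/3 = 0.324342
I_{2,2} = (16·0.354507 − (-0.919520)) / 15 = 0.439442
I_{3,2} = (16·0.324342 − 0.354507) / 15 = 0.322331
I_{3,3} = 0.322331 + (0.322331 − 0.439442)/63 = 0.320472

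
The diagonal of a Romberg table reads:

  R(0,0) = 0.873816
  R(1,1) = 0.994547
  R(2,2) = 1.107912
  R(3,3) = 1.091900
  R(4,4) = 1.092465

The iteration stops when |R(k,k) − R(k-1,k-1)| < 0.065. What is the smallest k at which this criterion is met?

|R(1,1) − R(0,0)| = 0.120731 ≥ 0.065
|R(2,2) − R(1,1)| = 0.113365 ≥ 0.065
|R(3,3) − R(2,2)| = 0.016012 < 0.065

k = 3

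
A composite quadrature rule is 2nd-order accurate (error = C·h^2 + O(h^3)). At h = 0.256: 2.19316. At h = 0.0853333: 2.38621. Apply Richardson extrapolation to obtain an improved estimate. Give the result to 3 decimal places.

The leading error scales as h^2; refining by a factor of 3 reduces it by 3^2 = 9.
Extrapolated value = (9·A(h/3) − A(h)) / (9 − 1)
= (9·2.38621 − 2.19316) / 8
= 19.28273 / 8 = 2.41034

2.410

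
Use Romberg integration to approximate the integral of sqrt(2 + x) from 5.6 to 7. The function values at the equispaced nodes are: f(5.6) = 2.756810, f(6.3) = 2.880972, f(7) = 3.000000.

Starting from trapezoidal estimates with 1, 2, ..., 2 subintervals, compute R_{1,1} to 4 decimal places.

4.0322

R_{0,0} (trapezoid, 1 panel, h=1.4000): 4.029767
R_{1,0} (trapezoid, 2 panels, h=0.7000): 4.031564
R_{1,1} = 4.031564 + (4.031564 − 4.029767)/3 = 4.032163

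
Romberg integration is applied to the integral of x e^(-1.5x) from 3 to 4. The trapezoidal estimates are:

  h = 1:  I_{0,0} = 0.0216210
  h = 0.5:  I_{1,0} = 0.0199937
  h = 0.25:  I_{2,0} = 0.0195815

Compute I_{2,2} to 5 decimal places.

I_{1,1} = (4·0.0199937 − 0.0216210) / 3 = 0.0194513
I_{2,1} = (4·0.0195815 − 0.0199937) / 3 = 0.0194441
I_{2,2} = (16·0.0194441 − 0.0194513) / 15 = 0.0194436
(Column j=1 coincides with Simpson's rule on the same nodes.)

0.01944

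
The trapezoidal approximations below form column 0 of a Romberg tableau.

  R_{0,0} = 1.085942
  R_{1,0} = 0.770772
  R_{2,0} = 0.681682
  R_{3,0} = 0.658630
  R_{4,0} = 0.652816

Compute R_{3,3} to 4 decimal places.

R_{1,1} = 0.770772 + (0.770772 − 1.085942)/3 = 0.665715
R_{2,1} = (4·0.681682 − 0.770772) / 3 = 0.651985
R_{3,1} = 0.658630 + (0.658630 − 0.681682)/3 = 0.650946
R_{2,2} = (16·0.651985 − 0.665715) / 15 = 0.651070
R_{3,2} = 0.650946 + (0.650946 − 0.651985)/15 = 0.650877
R_{3,3} = (64·0.650877 − 0.651070) / 63 = 0.650874
(Column j=1 coincides with Simpson's rule on the same nodes.)

0.6509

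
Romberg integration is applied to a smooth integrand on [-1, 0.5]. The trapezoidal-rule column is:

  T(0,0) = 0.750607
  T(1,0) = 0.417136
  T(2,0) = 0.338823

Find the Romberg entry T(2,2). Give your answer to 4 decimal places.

T(1,1) = (4·0.417136 − 0.750607) / 3 = 0.305979
T(2,1) = (4·0.338823 − 0.417136) / 3 = 0.312719
T(2,2) = (16·0.312719 − 0.305979) / 15 = 0.313168

0.3132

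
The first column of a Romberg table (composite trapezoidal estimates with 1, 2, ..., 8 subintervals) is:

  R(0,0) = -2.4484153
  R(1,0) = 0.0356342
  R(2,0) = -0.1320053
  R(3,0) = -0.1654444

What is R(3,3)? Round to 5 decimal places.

Richardson extrapolation on the trapezoidal column (denominator 4−1=3):
R(1,1) = (4·0.0356342 − (-2.4484153)) / 3 = 0.8636507
R(2,1) = (4·(-0.1320053) − 0.0356342) / 3 = -0.1878851
R(3,1) = -0.1654444 + (-0.1654444 − (-0.1320053))/3 = -0.1765908
R(2,2) = (16·(-0.1878851) − 0.8636507) / 15 = -0.2579875
R(3,2) = (16·(-0.1765908) − (-0.1878851)) / 15 = -0.1758378
R(3,3) = -0.1758378 + (-0.1758378 − (-0.2579875))/63 = -0.1745338

-0.17453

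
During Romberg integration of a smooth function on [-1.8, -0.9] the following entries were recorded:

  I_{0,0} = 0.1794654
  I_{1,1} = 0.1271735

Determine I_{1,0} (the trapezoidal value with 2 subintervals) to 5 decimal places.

0.14025

From I_{1,1} = (4·I_{1,0} − I_{0,0})/3, solve for I_{1,0}:
4·I_{1,0} = 3·0.1271735 + 0.1794654 = 0.5609859
I_{1,0} = 0.1402465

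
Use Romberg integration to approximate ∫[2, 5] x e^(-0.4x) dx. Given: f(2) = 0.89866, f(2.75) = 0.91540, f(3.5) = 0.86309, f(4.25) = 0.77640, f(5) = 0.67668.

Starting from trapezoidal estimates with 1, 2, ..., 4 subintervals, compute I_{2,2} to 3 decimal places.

2.517

I_{0,0} (trapezoid, 1 panel, h=3.0000): 2.36301
I_{1,0} (trapezoid, 2 panels, h=1.5000): 2.47614
I_{2,0} (trapezoid, 4 panels, h=0.7500): 2.50692
I_{1,1} = 2.47614 + (2.47614 − 2.36301)/3 = 2.51385
I_{2,1} = 2.50692 + (2.50692 − 2.47614)/3 = 2.51718
I_{2,2} = 2.51718 + (2.51718 − 2.51385)/15 = 2.51740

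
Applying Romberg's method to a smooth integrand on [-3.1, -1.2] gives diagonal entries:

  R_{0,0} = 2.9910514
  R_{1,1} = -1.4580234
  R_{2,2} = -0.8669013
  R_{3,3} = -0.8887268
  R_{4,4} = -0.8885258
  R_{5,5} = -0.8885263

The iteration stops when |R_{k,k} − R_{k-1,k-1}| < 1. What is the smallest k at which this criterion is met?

k = 2

|R_{1,1} − R_{0,0}| = 4.4490748 ≥ 1
|R_{2,2} − R_{1,1}| = 0.5911221 < 1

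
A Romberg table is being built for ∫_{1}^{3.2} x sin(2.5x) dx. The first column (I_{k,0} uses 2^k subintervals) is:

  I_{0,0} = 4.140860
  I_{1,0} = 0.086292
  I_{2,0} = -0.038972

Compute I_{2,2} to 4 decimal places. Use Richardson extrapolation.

-0.0018

I_{1,1} = 0.086292 + (0.086292 − 4.140860)/3 = -1.265231
I_{2,1} = -0.038972 + (-0.038972 − 0.086292)/3 = -0.080727
I_{2,2} = -0.080727 + (-0.080727 − (-1.265231))/15 = -0.001760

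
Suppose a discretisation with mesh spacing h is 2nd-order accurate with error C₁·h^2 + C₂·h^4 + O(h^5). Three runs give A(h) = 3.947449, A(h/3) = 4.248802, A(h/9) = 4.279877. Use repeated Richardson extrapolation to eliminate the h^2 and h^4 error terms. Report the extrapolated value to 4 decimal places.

First eliminate the h^2 term (factor 3^2 = 9):
  B₁ = (9·4.248802 − 3.947449)/8 = 4.286471
  B₂ = (9·4.279877 − 4.248802)/8 = 4.283761
Then eliminate the h^4 term (factor 3^4 = 81):
  (81·4.283761 − 4.286471)/80 = 4.283727

4.2837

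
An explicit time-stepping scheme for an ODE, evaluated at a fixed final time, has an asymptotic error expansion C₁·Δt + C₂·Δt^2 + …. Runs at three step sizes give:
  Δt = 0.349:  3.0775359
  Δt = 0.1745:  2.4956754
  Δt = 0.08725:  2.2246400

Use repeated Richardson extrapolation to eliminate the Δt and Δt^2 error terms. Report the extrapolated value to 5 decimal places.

First eliminate the Δt term (factor 2^1 = 2):
  B₁ = (2·2.4956754 − 3.0775359)/1 = 1.9138149
  B₂ = (2·2.2246400 − 2.4956754)/1 = 1.9536046
Then eliminate the Δt^2 term (factor 2^2 = 4):
  (4·1.9536046 − 1.9138149)/3 = 1.9668678

1.96687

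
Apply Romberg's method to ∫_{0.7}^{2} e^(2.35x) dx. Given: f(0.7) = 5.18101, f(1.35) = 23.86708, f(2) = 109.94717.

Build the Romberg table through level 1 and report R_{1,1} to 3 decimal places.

R_{0,0} (trapezoid, 1 panel, h=1.3000): 74.83332
R_{1,0} (trapezoid, 2 panels, h=0.6500): 52.93026
R_{1,1} = 52.93026 + (52.93026 − 74.83332)/3 = 45.62924

45.629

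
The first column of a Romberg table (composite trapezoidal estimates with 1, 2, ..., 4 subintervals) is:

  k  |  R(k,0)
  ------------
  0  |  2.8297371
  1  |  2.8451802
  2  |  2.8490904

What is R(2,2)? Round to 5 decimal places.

Richardson extrapolation on the trapezoidal column (denominator 4−1=3):
R(1,1) = (4·2.8451802 − 2.8297371) / 3 = 2.8503279
R(2,1) = 2.8490904 + (2.8490904 − 2.8451802)/3 = 2.8503938
R(2,2) = (16·2.8503938 − 2.8503279) / 15 = 2.8503982

2.85040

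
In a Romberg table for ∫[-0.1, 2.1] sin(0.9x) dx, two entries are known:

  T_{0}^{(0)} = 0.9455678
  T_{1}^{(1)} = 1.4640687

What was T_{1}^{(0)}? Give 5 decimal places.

1.33444

From T_{1}^{(1)} = (4·T_{1}^{(0)} − T_{0}^{(0)})/3, solve for T_{1}^{(0)}:
4·T_{1}^{(0)} = 3·1.4640687 + 0.9455678 = 5.3377739
T_{1}^{(0)} = 1.3344435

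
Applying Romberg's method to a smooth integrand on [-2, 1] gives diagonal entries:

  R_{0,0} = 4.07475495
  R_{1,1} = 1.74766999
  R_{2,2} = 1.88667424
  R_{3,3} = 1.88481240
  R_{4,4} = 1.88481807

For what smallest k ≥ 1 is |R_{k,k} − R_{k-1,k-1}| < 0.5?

|R_{1,1} − R_{0,0}| = 2.32708496 ≥ 0.5
|R_{2,2} − R_{1,1}| = 0.13900425 < 0.5

k = 2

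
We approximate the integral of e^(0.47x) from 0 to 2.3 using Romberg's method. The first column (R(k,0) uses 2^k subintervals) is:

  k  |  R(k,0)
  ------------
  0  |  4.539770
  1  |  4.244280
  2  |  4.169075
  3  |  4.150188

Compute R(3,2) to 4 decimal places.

R(2,1) = (4·4.169075 − 4.244280) / 3 = 4.144007
R(3,1) = (4·4.150188 − 4.169075) / 3 = 4.143892
R(3,2) = 4.143892 + (4.143892 − 4.144007)/15 = 4.143884

4.1439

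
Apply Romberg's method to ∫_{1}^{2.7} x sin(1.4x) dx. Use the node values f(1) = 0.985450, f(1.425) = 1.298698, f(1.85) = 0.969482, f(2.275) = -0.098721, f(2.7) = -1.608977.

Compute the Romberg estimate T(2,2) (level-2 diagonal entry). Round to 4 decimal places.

T(0,0) (trapezoid, 1 panel, h=1.7000): -0.529998
T(1,0) (trapezoid, 2 panels, h=0.8500): 0.559061
T(2,0) (trapezoid, 4 panels, h=0.4250): 0.789521
T(1,1) = 0.559061 + (0.559061 − (-0.529998))/3 = 0.922081
T(2,1) = 0.789521 + (0.789521 − 0.559061)/3 = 0.866341
T(2,2) = 0.866341 + (0.866341 − 0.922081)/15 = 0.862625

0.8626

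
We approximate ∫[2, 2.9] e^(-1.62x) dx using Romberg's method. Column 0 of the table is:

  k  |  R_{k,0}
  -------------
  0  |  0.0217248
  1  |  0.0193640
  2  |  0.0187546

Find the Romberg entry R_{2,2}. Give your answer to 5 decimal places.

R_{1,1} = (4·0.0193640 − 0.0217248) / 3 = 0.0185771
R_{2,1} = (4·0.0187546 − 0.0193640) / 3 = 0.0185515
R_{2,2} = (16·0.0185515 − 0.0185771) / 15 = 0.0185498

0.01855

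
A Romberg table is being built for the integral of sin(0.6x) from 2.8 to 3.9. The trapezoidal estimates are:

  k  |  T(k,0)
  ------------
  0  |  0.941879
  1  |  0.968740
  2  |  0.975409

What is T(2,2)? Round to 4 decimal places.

T(1,1) = 0.968740 + (0.968740 − 0.941879)/3 = 0.977694
T(2,1) = 0.975409 + (0.975409 − 0.968740)/3 = 0.977632
T(2,2) = (16·0.977632 − 0.977694) / 15 = 0.977628

0.9776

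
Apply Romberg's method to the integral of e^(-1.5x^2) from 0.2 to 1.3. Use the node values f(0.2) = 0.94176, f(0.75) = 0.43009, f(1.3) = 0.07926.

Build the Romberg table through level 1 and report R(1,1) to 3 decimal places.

R(0,0) (trapezoid, 1 panel, h=1.1000): 0.56156
R(1,0) (trapezoid, 2 panels, h=0.5500): 0.51733
R(1,1) = 0.51733 + (0.51733 − 0.56156)/3 = 0.50259

0.503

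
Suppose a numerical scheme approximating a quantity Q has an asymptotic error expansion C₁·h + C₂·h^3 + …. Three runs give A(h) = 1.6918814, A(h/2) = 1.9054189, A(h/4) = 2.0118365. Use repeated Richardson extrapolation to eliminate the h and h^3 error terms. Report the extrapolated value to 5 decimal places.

2.11815

First eliminate the h term (factor 2^1 = 2):
  B₁ = (2·1.9054189 − 1.6918814)/1 = 2.1189564
  B₂ = (2·2.0118365 − 1.9054189)/1 = 2.1182541
Then eliminate the h^3 term (factor 2^3 = 8):
  (8·2.1182541 − 2.1189564)/7 = 2.1181538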